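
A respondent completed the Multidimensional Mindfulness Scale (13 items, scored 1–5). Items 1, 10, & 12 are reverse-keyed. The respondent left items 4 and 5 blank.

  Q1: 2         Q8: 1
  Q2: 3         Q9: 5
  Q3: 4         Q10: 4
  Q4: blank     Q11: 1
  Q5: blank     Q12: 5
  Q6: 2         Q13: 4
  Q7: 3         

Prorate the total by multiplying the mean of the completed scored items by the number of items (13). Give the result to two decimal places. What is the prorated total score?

Reverse-coded (on a 1–5 scale, reversed = 6 − raw):
  item 1: 6 − 2 = 4
  item 10: 6 − 4 = 2
  item 12: 6 − 5 = 1
Completed scored items (11 of 13): 4, 3, 4, 2, 3, 1, 5, 2, 1, 1, 4; sum = 30.
Person mean = 30 / 11 ≈ 2.7273
Prorated total = (30 / 11) × 13 = 35.45 (to 2 dp)

35.45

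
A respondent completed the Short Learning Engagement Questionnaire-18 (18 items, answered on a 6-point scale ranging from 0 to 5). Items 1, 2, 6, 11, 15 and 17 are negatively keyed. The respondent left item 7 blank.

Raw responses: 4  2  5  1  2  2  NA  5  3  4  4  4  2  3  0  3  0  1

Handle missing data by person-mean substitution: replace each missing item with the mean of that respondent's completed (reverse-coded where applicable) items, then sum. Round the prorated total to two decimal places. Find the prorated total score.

Reverse-coded (reversed = (0+5) − raw = 5 − raw):
  item 1: 5 − 4 = 1
  item 2: 5 − 2 = 3
  item 6: 5 − 2 = 3
  item 11: 5 − 4 = 1
  item 15: 5 − 0 = 5
  item 17: 5 − 0 = 5
Completed scored items (17 of 18): 1, 3, 5, 1, 2, 3, 5, 3, 4, 1, 4, 2, 3, 5, 3, 5, 1; sum = 51.
Person mean = 51 / 17 ≈ 3.0000
Prorated total = (51 / 17) × 18 = 54.00 (to 2 dp)

54.00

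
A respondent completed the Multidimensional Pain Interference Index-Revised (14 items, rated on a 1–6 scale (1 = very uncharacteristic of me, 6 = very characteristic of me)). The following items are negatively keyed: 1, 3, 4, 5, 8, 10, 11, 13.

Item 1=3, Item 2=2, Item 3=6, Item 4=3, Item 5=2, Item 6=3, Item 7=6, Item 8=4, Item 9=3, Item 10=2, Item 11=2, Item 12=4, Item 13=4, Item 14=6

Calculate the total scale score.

54

Reversing items 1, 3, 4, 5, 8, 10, 11 and 13 with 7 − raw:
Total = (7−3) + 2 + (7−6) + (7−3) + (7−2) + 3 + 6 + (7−4) + 3 + (7−2) + (7−2) + 4 + (7−4) + 6
      = 4 + 2 + 1 + 4 + 5 + 3 + 6 + 3 + 3 + 5 + 5 + 4 + 3 + 6 = 54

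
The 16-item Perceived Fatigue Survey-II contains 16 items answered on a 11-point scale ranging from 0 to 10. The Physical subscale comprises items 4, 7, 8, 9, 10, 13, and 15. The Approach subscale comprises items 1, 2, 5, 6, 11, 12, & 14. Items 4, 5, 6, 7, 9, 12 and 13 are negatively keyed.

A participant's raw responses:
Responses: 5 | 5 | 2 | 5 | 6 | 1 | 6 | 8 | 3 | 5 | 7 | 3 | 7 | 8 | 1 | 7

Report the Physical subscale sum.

Physical items: 4, 7, 8, 9, 10, 13, 15.
Of these, items 4, 7, 9 and 13 are negatively keyed; reverse-coded value = 10 − response.
  item 4: 10 − 5 = 5
  item 7: 10 − 6 = 4
  item 8: 8
  item 9: 10 − 3 = 7
  item 10: 5
  item 13: 10 − 7 = 3
  item 15: 1
Sum = 5 + 4 + 8 + 7 + 5 + 3 + 1 = 33

33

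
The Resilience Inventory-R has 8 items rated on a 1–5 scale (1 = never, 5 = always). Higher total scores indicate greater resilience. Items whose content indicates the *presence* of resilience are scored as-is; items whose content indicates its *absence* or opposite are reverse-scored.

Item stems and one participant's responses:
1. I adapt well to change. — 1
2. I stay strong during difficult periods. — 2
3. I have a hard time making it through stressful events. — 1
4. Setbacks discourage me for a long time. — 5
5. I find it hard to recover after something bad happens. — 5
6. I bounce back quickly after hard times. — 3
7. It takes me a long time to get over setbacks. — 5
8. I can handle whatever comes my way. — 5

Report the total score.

Items 3, 4, 5, 7 describe the absence/opposite of resilience → reverse-score.
reverse-coded value = 6 − response.
  item 1: 1
  item 2: 2
  item 3: 6 − 1 = 5
  item 4: 6 − 5 = 1
  item 5: 6 − 5 = 1
  item 6: 3
  item 7: 6 − 5 = 1
  item 8: 5
Total = 1 + 2 + 5 + 1 + 1 + 3 + 1 + 5 = 19

19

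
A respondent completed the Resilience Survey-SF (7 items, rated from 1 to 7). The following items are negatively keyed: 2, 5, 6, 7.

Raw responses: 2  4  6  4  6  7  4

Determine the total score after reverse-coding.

Reverse-coded items (on a 1–7 scale, reversed = 8 − raw):
  item 2: 8 − 4 = 4
  item 5: 8 − 6 = 2
  item 6: 8 − 7 = 1
  item 7: 8 − 4 = 4
Scored items: 2, 4, 6, 4, 2, 1, 4
Total = 2 + 4 + 6 + 4 + 2 + 1 + 4 = 23

23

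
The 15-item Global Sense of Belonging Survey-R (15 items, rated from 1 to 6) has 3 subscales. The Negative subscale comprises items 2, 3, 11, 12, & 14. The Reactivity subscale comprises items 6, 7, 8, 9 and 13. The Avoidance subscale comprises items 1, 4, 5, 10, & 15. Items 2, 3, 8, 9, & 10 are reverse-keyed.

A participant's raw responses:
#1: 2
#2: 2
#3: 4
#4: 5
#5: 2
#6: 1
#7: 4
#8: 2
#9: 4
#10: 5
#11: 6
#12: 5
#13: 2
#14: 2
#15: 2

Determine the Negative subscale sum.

21

Negative items: 2, 3, 11, 12, 14.
Of these, items 2 & 3 are reverse-keyed; reversed = (1+6) − raw = 7 − raw.
  item 2: 7 − 2 = 5
  item 3: 7 − 4 = 3
  item 11: 6
  item 12: 5
  item 14: 2
Sum = 5 + 3 + 6 + 5 + 2 = 21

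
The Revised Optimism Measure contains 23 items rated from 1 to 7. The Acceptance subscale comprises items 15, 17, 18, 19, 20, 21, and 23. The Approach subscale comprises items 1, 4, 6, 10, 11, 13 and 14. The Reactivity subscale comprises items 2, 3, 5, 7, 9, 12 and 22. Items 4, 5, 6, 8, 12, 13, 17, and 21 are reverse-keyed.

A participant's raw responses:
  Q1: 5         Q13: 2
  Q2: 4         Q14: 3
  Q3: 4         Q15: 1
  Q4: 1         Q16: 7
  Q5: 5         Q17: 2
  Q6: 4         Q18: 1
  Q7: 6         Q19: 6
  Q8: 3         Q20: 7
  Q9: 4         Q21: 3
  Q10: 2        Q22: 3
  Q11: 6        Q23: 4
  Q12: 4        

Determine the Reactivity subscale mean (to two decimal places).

4.00

Reactivity items: 2, 3, 5, 7, 9, 12, 22.
Of these, items 5 and 12 are reverse-keyed; reversed = (1+7) − raw = 8 − raw.
  item 2: 4
  item 3: 4
  item 5: 8 − 5 = 3
  item 7: 6
  item 9: 4
  item 12: 8 − 4 = 4
  item 22: 3
Sum = 4 + 4 + 3 + 6 + 4 + 4 + 3 = 28
Mean = 28 / 7 = 4.00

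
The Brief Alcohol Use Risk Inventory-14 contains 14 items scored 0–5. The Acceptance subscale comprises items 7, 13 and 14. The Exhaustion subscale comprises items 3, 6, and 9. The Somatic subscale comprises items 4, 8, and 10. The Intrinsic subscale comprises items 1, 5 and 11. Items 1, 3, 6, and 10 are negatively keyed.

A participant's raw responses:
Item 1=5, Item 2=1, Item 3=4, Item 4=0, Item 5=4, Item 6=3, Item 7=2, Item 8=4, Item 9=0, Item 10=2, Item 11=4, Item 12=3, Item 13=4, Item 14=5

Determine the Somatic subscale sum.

Somatic items: 4, 8, 10.
Of these, item 10 is negatively keyed; on a 0–5 scale, reversed = 5 − raw.
  item 4: 0
  item 8: 4
  item 10: 5 − 2 = 3
Sum = 0 + 4 + 3 = 7

7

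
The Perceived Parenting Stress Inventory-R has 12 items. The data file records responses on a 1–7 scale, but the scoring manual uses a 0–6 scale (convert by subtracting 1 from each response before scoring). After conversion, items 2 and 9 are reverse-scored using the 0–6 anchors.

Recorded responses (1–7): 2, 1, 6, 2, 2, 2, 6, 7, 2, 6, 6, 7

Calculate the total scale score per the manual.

47

Convert to 0–6: 1, 0, 5, 1, 1, 1, 5, 6, 1, 5, 5, 6
Reverse-coded (reversed = (0+6) − raw = 6 − raw):
  item 2: 6 − 0 = 6
  item 9: 6 − 1 = 5
Scored: 1, 6, 5, 1, 1, 1, 5, 6, 5, 5, 5, 6
Total = 47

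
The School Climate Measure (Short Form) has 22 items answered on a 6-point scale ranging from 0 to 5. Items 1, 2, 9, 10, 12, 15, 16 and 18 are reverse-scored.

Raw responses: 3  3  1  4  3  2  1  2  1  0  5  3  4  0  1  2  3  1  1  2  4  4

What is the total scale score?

62

Raw sum = 50. Reverse-scored items: 1, 2, 9, 10, 12, 15, 16, 18; their raw sum = 14.
Each reversal replaces raw with 5 − raw, changing the total by 5 − 2·raw per item.
Total = 50 + 8·5 − 2·14 = 50 + 40 − 28 = 62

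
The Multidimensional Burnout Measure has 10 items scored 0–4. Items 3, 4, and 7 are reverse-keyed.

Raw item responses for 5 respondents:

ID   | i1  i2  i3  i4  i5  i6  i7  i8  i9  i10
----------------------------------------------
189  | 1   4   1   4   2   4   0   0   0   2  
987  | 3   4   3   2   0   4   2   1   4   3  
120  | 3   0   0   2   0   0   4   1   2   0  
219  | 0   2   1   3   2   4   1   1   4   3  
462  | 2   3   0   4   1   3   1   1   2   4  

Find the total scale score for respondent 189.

Respondent 189 raw: 1, 4, 1, 4, 2, 4, 0, 0, 0, 2.
Reverse-coded (on a 0–4 scale, reversed = 4 − raw):
  item 1: 1
  item 2: 4
  item 3: 4 − 1 = 3
  item 4: 4 − 4 = 0
  item 5: 2
  item 6: 4
  item 7: 4 − 0 = 4
  item 8: 0
  item 9: 0
  item 10: 2
Sum = 1 + 4 + 3 + 0 + 2 + 4 + 4 + 0 + 0 + 2 = 20

20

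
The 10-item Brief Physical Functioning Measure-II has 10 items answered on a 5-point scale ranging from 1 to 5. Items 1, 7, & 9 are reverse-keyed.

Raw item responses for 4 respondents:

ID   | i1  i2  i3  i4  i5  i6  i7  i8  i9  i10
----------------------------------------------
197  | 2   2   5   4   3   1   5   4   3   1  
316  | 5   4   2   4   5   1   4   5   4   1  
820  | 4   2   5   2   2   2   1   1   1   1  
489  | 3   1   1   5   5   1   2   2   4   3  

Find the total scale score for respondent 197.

Respondent 197 raw: 2, 2, 5, 4, 3, 1, 5, 4, 3, 1.
Reverse-coded (on a 1–5 scale, reversed = 6 − raw):
  item 1: 6 − 2 = 4
  item 2: 2
  item 3: 5
  item 4: 4
  item 5: 3
  item 6: 1
  item 7: 6 − 5 = 1
  item 8: 4
  item 9: 6 − 3 = 3
  item 10: 1
Sum = 4 + 2 + 5 + 4 + 3 + 1 + 1 + 4 + 3 + 1 = 28

28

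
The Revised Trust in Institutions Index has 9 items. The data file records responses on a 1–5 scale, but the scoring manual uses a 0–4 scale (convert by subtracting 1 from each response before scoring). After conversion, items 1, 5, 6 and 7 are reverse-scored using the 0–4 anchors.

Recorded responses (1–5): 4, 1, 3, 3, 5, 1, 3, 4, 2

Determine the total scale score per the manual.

15

Convert to 0–4: 3, 0, 2, 2, 4, 0, 2, 3, 1
Reverse-coded (reversed = (0+4) − raw = 4 − raw):
  item 1: 4 − 3 = 1
  item 5: 4 − 4 = 0
  item 6: 4 − 0 = 4
  item 7: 4 − 2 = 2
Scored: 1, 0, 2, 2, 0, 4, 2, 3, 1
Total = 15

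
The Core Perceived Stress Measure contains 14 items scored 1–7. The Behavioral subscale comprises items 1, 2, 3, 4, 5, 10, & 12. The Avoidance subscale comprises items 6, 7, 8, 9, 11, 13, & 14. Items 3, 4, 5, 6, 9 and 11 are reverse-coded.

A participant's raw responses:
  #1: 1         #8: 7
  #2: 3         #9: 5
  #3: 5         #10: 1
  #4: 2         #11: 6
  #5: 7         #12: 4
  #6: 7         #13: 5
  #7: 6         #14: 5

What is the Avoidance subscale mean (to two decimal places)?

4.14

Avoidance items: 6, 7, 8, 9, 11, 13, 14.
Of these, items 6, 9, and 11 are reverse-coded; reverse-coded value = 8 − response.
  item 6: 8 − 7 = 1
  item 7: 6
  item 8: 7
  item 9: 8 − 5 = 3
  item 11: 8 − 6 = 2
  item 13: 5
  item 14: 5
Sum = 1 + 6 + 7 + 3 + 2 + 5 + 5 = 29
Mean = 29 / 7 = 4.14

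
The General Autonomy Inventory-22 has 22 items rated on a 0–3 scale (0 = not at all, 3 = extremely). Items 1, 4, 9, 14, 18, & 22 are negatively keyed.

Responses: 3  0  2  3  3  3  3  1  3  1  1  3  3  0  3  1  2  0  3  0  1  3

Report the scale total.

36

Apply reverse scoring (on a 0–3 scale, reversed = 3 − raw):
  item 1: 3 − 3 = 0
  item 4: 3 − 3 = 0
  item 9: 3 − 3 = 0
  item 14: 3 − 0 = 3
  item 18: 3 − 0 = 3
  item 22: 3 − 3 = 0
Scored items: 0, 0, 2, 0, 3, 3, 3, 1, 0, 1, 1, 3, 3, 3, 3, 1, 2, 3, 3, 0, 1, 0
Total = 0 + 0 + 2 + 0 + 3 + 3 + 3 + 1 + 0 + 1 + 1 + 3 + 3 + 3 + 3 + 1 + 2 + 3 + 3 + 0 + 1 + 0 = 36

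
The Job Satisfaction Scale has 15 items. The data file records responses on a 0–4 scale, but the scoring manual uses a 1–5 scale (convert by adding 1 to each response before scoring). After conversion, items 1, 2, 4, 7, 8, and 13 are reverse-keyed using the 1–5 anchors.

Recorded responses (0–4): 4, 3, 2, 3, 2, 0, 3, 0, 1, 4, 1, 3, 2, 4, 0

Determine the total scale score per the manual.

Convert to 1–5: 5, 4, 3, 4, 3, 1, 4, 1, 2, 5, 2, 4, 3, 5, 1
Reverse-coded (reverse-coded value = 6 − response):
  item 1: 6 − 5 = 1
  item 2: 6 − 4 = 2
  item 4: 6 − 4 = 2
  item 7: 6 − 4 = 2
  item 8: 6 − 1 = 5
  item 13: 6 − 3 = 3
Scored: 1, 2, 3, 2, 3, 1, 2, 5, 2, 5, 2, 4, 3, 5, 1
Total = 41

41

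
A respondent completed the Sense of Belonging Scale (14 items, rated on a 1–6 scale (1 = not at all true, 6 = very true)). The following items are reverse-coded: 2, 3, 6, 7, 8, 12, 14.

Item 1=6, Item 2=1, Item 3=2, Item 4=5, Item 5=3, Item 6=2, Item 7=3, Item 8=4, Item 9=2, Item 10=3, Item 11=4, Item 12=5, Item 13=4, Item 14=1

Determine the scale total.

Reverse-coded items use 7 − raw:
  item 2: 7 − 1 = 6
  item 3: 7 − 2 = 5
  item 6: 7 − 2 = 5
  item 7: 7 − 3 = 4
  item 8: 7 − 4 = 3
  item 12: 7 − 5 = 2
  item 14: 7 − 1 = 6
After reverse-coding: 6, 6, 5, 5, 3, 5, 4, 3, 2, 3, 4, 2, 4, 6
Total = 6 + 6 + 5 + 5 + 3 + 5 + 4 + 3 + 2 + 3 + 4 + 2 + 4 + 6 = 58

58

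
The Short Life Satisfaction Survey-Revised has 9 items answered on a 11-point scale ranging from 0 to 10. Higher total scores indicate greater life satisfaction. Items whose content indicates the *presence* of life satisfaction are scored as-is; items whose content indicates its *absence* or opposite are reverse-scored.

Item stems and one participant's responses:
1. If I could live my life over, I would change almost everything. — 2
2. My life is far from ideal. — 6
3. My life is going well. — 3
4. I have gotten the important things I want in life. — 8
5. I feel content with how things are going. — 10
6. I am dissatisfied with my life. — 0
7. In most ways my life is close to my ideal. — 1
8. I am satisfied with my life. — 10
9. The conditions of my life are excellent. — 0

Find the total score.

Items 1, 2, 6 describe the absence/opposite of life satisfaction → reverse-score.
reversed = (0+10) − raw = 10 − raw.
  item 1: 10 − 2 = 8
  item 2: 10 − 6 = 4
  item 3: 3
  item 4: 8
  item 5: 10
  item 6: 10 − 0 = 10
  item 7: 1
  item 8: 10
  item 9: 0
Total = 8 + 4 + 3 + 8 + 10 + 10 + 1 + 10 + 0 = 54

54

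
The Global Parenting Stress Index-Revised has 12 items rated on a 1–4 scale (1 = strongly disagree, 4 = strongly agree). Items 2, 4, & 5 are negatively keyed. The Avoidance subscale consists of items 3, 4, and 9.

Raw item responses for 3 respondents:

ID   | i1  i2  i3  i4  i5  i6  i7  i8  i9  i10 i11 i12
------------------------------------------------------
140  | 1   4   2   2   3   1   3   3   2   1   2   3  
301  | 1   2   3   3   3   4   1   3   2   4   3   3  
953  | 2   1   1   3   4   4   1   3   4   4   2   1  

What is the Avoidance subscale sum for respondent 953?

Respondent 953 raw: 2, 1, 1, 3, 4, 4, 1, 3, 4, 4, 2, 1.
Avoidance items: 3, 4, 9.
Reverse-coded (reverse-coded value = 5 − response):
  item 3: 1
  item 4: 5 − 3 = 2
  item 9: 4
Sum = 1 + 2 + 4 = 7

7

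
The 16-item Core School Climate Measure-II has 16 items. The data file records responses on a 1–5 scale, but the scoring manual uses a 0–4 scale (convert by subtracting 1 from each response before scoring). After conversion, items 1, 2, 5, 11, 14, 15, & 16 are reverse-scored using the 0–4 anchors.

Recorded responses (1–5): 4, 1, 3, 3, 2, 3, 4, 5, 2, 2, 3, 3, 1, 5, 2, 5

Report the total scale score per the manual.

30

Convert to 0–4: 3, 0, 2, 2, 1, 2, 3, 4, 1, 1, 2, 2, 0, 4, 1, 4
Reverse-coded (reverse-coded value = 4 − response):
  item 1: 4 − 3 = 1
  item 2: 4 − 0 = 4
  item 5: 4 − 1 = 3
  item 11: 4 − 2 = 2
  item 14: 4 − 4 = 0
  item 15: 4 − 1 = 3
  item 16: 4 − 4 = 0
Scored: 1, 4, 2, 2, 3, 2, 3, 4, 1, 1, 2, 2, 0, 0, 3, 0
Total = 30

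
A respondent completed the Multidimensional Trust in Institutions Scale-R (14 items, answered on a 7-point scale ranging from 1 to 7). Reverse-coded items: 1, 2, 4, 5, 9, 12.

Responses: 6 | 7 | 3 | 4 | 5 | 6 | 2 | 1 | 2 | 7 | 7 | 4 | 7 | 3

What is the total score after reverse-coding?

Apply reverse scoring (reversed = (1+7) − raw = 8 − raw):
  item 1: 8 − 6 = 2
  item 2: 8 − 7 = 1
  item 4: 8 − 4 = 4
  item 5: 8 − 5 = 3
  item 9: 8 − 2 = 6
  item 12: 8 − 4 = 4
Scored responses: 2, 1, 3, 4, 3, 6, 2, 1, 6, 7, 7, 4, 7, 3
Total = 2 + 1 + 3 + 4 + 3 + 6 + 2 + 1 + 6 + 7 + 7 + 4 + 7 + 3 = 56

56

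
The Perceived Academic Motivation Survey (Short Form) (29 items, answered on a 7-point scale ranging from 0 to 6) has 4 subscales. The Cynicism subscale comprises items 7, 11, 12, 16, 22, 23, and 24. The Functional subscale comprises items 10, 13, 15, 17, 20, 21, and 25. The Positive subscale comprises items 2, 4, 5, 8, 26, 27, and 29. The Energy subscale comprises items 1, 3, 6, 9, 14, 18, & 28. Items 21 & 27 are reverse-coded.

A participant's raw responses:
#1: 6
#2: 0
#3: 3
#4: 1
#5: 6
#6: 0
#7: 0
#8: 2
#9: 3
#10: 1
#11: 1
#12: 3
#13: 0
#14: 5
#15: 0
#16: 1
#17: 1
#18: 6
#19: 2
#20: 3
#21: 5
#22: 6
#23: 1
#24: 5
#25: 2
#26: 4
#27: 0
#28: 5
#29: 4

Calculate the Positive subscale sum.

Positive items: 2, 4, 5, 8, 26, 27, 29.
Of these, item 27 is reverse-coded; on a 0–6 scale, reversed = 6 − raw.
  item 2: 0
  item 4: 1
  item 5: 6
  item 8: 2
  item 26: 4
  item 27: 6 − 0 = 6
  item 29: 4
Sum = 0 + 1 + 6 + 2 + 4 + 6 + 4 = 23

23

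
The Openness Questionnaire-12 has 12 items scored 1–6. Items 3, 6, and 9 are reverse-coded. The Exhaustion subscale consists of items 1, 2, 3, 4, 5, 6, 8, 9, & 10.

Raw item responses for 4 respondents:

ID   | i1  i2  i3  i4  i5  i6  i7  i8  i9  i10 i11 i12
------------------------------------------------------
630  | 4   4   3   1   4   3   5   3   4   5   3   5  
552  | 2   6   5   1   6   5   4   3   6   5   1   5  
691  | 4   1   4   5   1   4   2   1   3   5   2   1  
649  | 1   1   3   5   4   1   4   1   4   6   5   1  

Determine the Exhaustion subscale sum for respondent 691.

27

Respondent 691 raw: 4, 1, 4, 5, 1, 4, 2, 1, 3, 5, 2, 1.
Exhaustion items: 1, 2, 3, 4, 5, 6, 8, 9, 10.
Reverse-coded (reversed = (1+6) − raw = 7 − raw):
  item 1: 4
  item 2: 1
  item 3: 7 − 4 = 3
  item 4: 5
  item 5: 1
  item 6: 7 − 4 = 3
  item 8: 1
  item 9: 7 − 3 = 4
  item 10: 5
Sum = 4 + 1 + 3 + 5 + 1 + 3 + 1 + 4 + 5 = 27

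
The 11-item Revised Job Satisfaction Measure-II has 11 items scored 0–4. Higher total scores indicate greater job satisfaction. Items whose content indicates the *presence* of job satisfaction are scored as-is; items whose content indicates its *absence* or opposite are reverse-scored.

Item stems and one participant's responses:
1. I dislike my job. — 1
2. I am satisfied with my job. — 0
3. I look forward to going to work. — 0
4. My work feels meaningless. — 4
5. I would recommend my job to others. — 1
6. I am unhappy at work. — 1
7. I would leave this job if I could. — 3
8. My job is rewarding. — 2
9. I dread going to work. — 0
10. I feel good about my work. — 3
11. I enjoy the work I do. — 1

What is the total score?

18

Items 1, 4, 6, 7, 9 describe the absence/opposite of job satisfaction → reverse-score.
reverse-coded value = 4 − response.
  item 1: 4 − 1 = 3
  item 2: 0
  item 3: 0
  item 4: 4 − 4 = 0
  item 5: 1
  item 6: 4 − 1 = 3
  item 7: 4 − 3 = 1
  item 8: 2
  item 9: 4 − 0 = 4
  item 10: 3
  item 11: 1
Total = 3 + 0 + 0 + 0 + 1 + 3 + 1 + 2 + 4 + 3 + 1 = 18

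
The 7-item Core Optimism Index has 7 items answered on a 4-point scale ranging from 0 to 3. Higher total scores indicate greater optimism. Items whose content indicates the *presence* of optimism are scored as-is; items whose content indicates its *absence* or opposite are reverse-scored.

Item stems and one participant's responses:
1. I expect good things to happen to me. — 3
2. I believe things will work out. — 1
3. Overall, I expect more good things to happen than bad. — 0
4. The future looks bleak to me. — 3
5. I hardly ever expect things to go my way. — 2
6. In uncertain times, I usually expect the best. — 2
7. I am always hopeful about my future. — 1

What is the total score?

8

Items 4, 5 describe the absence/opposite of optimism → reverse-score.
on a 0–3 scale, reversed = 3 − raw.
  item 1: 3
  item 2: 1
  item 3: 0
  item 4: 3 − 3 = 0
  item 5: 3 − 2 = 1
  item 6: 2
  item 7: 1
Total = 3 + 1 + 0 + 0 + 1 + 2 + 1 = 8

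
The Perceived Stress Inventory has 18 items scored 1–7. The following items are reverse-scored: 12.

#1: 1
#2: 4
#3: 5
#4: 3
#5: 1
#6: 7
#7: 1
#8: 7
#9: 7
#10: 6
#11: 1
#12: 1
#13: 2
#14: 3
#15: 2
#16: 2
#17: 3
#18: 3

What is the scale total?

65

Reverse-scored items use 8 − raw:
  item 12: 8 − 1 = 7
Scored responses: 1, 4, 5, 3, 1, 7, 1, 7, 7, 6, 1, 7, 2, 3, 2, 2, 3, 3
Total = 1 + 4 + 5 + 3 + 1 + 7 + 1 + 7 + 7 + 6 + 1 + 7 + 2 + 3 + 2 + 2 + 3 + 3 = 65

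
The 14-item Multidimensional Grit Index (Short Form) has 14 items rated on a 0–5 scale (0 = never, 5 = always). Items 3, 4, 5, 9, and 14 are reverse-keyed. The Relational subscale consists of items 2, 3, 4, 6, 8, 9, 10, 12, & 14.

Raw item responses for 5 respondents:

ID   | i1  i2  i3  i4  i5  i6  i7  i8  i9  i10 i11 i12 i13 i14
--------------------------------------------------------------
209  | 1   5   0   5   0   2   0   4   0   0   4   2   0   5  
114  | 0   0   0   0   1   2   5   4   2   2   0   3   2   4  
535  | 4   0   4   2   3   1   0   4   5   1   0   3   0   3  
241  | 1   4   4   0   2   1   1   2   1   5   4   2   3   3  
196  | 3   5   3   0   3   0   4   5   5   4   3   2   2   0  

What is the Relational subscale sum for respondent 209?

Respondent 209 raw: 1, 5, 0, 5, 0, 2, 0, 4, 0, 0, 4, 2, 0, 5.
Relational items: 2, 3, 4, 6, 8, 9, 10, 12, 14.
Reverse-coded (reverse-coded value = 5 − response):
  item 2: 5
  item 3: 5 − 0 = 5
  item 4: 5 − 5 = 0
  item 6: 2
  item 8: 4
  item 9: 5 − 0 = 5
  item 10: 0
  item 12: 2
  item 14: 5 − 5 = 0
Sum = 5 + 5 + 0 + 2 + 4 + 5 + 0 + 2 + 0 = 23

23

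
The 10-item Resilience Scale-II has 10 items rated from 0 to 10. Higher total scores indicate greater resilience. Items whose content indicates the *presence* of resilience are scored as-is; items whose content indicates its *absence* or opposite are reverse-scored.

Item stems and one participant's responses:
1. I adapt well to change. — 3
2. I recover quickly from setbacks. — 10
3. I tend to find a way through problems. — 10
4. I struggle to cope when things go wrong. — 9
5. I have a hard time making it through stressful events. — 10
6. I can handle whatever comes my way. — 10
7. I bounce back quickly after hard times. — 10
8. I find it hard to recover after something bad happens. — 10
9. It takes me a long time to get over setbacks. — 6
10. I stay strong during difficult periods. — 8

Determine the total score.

Items 4, 5, 8, 9 describe the absence/opposite of resilience → reverse-score.
on a 0–10 scale, reversed = 10 − raw.
  item 1: 3
  item 2: 10
  item 3: 10
  item 4: 10 − 9 = 1
  item 5: 10 − 10 = 0
  item 6: 10
  item 7: 10
  item 8: 10 − 10 = 0
  item 9: 10 − 6 = 4
  item 10: 8
Total = 3 + 10 + 10 + 1 + 0 + 10 + 10 + 0 + 4 + 8 = 56

56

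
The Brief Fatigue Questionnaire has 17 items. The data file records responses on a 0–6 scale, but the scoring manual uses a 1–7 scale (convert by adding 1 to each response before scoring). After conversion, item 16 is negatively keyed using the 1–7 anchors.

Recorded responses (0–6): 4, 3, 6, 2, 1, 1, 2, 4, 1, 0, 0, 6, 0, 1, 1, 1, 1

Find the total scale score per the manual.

55

Convert to 1–7: 5, 4, 7, 3, 2, 2, 3, 5, 2, 1, 1, 7, 1, 2, 2, 2, 2
Reverse-coded (reversed = (1+7) − raw = 8 − raw):
  item 16: 8 − 2 = 6
Scored: 5, 4, 7, 3, 2, 2, 3, 5, 2, 1, 1, 7, 1, 2, 2, 6, 2
Total = 55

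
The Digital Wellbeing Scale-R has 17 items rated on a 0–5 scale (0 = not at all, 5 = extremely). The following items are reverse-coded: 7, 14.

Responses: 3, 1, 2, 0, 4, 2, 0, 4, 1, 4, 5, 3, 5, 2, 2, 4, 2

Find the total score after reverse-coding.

50

Raw sum = 44. Reverse-coded items: 7, 14; their raw sum = 2.
Each reversal replaces raw with 5 − raw, changing the total by 5 − 2·raw per item.
Total = 44 + 2·5 − 2·2 = 44 + 10 − 4 = 50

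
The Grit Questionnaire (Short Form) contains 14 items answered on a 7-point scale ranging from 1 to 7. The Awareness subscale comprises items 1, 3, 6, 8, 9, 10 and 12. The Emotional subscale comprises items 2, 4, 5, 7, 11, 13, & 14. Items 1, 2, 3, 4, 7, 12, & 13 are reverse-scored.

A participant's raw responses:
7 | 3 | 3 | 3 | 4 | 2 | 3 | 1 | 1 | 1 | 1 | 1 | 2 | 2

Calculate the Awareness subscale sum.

Awareness items: 1, 3, 6, 8, 9, 10, 12.
Of these, items 1, 3, and 12 are reverse-scored; on a 1–7 scale, reversed = 8 − raw.
  item 1: 8 − 7 = 1
  item 3: 8 − 3 = 5
  item 6: 2
  item 8: 1
  item 9: 1
  item 10: 1
  item 12: 8 − 1 = 7
Sum = 1 + 5 + 2 + 1 + 1 + 1 + 7 = 18

18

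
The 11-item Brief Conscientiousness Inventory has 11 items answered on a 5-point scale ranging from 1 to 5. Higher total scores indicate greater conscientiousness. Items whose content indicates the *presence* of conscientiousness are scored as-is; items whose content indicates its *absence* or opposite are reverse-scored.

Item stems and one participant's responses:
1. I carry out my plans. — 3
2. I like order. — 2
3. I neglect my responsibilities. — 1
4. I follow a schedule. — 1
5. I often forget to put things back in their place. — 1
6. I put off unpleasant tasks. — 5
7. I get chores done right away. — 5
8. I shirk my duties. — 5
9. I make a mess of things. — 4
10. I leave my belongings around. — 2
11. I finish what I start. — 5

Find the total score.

34

Items 3, 5, 6, 8, 9, 10 describe the absence/opposite of conscientiousness → reverse-score.
reversed = (1+5) − raw = 6 − raw.
  item 1: 3
  item 2: 2
  item 3: 6 − 1 = 5
  item 4: 1
  item 5: 6 − 1 = 5
  item 6: 6 − 5 = 1
  item 7: 5
  item 8: 6 − 5 = 1
  item 9: 6 − 4 = 2
  item 10: 6 − 2 = 4
  item 11: 5
Total = 3 + 2 + 5 + 1 + 5 + 1 + 5 + 1 + 2 + 4 + 5 = 34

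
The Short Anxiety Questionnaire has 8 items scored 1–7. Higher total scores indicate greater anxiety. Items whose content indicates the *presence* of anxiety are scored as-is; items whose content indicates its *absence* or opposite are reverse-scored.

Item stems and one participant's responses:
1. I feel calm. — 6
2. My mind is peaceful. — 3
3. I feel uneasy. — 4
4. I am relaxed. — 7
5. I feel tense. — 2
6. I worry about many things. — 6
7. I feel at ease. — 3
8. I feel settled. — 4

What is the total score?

29

Items 1, 2, 4, 7, 8 describe the absence/opposite of anxiety → reverse-score.
reversed = (1+7) − raw = 8 − raw.
  item 1: 8 − 6 = 2
  item 2: 8 − 3 = 5
  item 3: 4
  item 4: 8 − 7 = 1
  item 5: 2
  item 6: 6
  item 7: 8 − 3 = 5
  item 8: 8 − 4 = 4
Total = 2 + 5 + 4 + 1 + 2 + 6 + 5 + 4 = 29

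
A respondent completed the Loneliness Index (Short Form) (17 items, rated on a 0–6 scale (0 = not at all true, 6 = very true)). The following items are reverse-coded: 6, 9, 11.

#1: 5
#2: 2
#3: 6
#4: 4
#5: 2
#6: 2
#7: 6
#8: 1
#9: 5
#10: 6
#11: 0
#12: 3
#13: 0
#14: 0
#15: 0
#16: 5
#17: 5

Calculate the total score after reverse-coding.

Reversing items 6, 9, and 11 with 6 − raw:
Total = 5 + 2 + 6 + 4 + 2 + (6−2) + 6 + 1 + (6−5) + 6 + (6−0) + 3 + 0 + 0 + 0 + 5 + 5
      = 5 + 2 + 6 + 4 + 2 + 4 + 6 + 1 + 1 + 6 + 6 + 3 + 0 + 0 + 0 + 5 + 5 = 56

56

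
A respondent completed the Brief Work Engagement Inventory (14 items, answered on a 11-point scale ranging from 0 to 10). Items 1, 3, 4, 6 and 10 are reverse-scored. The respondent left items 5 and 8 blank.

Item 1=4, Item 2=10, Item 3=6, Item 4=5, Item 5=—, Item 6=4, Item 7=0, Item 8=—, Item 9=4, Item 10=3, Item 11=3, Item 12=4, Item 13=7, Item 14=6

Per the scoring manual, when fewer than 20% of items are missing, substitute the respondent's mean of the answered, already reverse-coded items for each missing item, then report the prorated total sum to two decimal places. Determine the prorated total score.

Reverse-coded (reverse-coded value = 10 − response):
  item 1: 10 − 4 = 6
  item 3: 10 − 6 = 4
  item 4: 10 − 5 = 5
  item 6: 10 − 4 = 6
  item 10: 10 − 3 = 7
Completed scored items (12 of 14): 6, 10, 4, 5, 6, 0, 4, 7, 3, 4, 7, 6; sum = 62.
Person mean = 62 / 12 ≈ 5.1667
Prorated total = (62 / 12) × 14 = 72.33 (to 2 dp)

72.33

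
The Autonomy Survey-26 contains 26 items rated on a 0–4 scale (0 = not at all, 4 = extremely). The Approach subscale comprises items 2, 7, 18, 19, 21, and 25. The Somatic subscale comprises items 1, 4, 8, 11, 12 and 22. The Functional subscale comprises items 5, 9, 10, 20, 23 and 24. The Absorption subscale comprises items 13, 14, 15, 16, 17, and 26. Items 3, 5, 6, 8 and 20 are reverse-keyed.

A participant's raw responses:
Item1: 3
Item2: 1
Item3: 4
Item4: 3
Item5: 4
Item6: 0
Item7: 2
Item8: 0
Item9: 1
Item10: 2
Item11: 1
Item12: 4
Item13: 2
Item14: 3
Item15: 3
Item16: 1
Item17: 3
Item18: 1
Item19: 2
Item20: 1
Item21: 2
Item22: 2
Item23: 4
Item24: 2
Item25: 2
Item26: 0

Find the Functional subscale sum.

12

Functional items: 5, 9, 10, 20, 23, 24.
Of these, items 5 and 20 are reverse-keyed; on a 0–4 scale, reversed = 4 − raw.
  item 5: 4 − 4 = 0
  item 9: 1
  item 10: 2
  item 20: 4 − 1 = 3
  item 23: 4
  item 24: 2
Sum = 0 + 1 + 2 + 3 + 4 + 2 = 12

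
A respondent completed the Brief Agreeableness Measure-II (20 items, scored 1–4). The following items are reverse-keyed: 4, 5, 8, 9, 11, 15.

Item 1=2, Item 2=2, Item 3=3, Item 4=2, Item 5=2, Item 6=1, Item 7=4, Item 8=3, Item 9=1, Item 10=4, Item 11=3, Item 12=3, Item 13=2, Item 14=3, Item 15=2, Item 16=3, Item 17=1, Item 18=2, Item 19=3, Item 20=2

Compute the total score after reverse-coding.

Reverse-coded items (reversed = (1+4) − raw = 5 − raw):
  item 4: 5 − 2 = 3
  item 5: 5 − 2 = 3
  item 8: 5 − 3 = 2
  item 9: 5 − 1 = 4
  item 11: 5 − 3 = 2
  item 15: 5 − 2 = 3
Scored items: 2, 2, 3, 3, 3, 1, 4, 2, 4, 4, 2, 3, 2, 3, 3, 3, 1, 2, 3, 2
Total = 2 + 2 + 3 + 3 + 3 + 1 + 4 + 2 + 4 + 4 + 2 + 3 + 2 + 3 + 3 + 3 + 1 + 2 + 3 + 2 = 52

52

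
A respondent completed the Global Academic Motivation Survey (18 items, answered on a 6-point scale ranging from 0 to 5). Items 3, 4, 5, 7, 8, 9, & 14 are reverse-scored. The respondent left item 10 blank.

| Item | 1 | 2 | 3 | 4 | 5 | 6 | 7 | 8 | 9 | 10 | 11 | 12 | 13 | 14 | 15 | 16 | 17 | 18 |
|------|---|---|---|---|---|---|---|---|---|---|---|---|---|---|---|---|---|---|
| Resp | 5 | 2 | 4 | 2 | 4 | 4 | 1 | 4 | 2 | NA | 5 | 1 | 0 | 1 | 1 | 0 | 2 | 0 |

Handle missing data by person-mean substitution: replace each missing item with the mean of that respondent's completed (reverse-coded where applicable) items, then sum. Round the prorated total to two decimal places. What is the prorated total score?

39.18

Reverse-coded (on a 0–5 scale, reversed = 5 − raw):
  item 3: 5 − 4 = 1
  item 4: 5 − 2 = 3
  item 5: 5 − 4 = 1
  item 7: 5 − 1 = 4
  item 8: 5 − 4 = 1
  item 9: 5 − 2 = 3
  item 14: 5 − 1 = 4
Completed scored items (17 of 18): 5, 2, 1, 3, 1, 4, 4, 1, 3, 5, 1, 0, 4, 1, 0, 2, 0; sum = 37.
Person mean = 37 / 17 ≈ 2.1765
Prorated total = (37 / 17) × 18 = 39.18 (to 2 dp)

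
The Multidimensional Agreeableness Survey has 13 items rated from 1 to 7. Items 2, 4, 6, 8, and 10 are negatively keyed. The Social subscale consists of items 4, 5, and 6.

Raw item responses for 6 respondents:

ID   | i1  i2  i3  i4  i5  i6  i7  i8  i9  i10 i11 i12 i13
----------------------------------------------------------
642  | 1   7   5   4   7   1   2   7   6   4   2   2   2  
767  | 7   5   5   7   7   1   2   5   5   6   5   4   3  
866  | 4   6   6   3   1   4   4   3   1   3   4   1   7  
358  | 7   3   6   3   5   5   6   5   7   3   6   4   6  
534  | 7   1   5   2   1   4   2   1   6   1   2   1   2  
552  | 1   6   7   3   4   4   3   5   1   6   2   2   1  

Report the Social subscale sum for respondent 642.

Respondent 642 raw: 1, 7, 5, 4, 7, 1, 2, 7, 6, 4, 2, 2, 2.
Social items: 4, 5, 6.
Reverse-coded (reverse-coded value = 8 − response):
  item 4: 8 − 4 = 4
  item 5: 7
  item 6: 8 − 1 = 7
Sum = 4 + 7 + 7 = 18

18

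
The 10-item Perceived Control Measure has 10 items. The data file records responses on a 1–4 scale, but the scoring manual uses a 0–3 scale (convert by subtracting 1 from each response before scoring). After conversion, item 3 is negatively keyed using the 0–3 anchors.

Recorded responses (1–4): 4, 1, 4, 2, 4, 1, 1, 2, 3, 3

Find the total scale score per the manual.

12

Convert to 0–3: 3, 0, 3, 1, 3, 0, 0, 1, 2, 2
Reverse-coded (reversed = (0+3) − raw = 3 − raw):
  item 3: 3 − 3 = 0
Scored: 3, 0, 0, 1, 3, 0, 0, 1, 2, 2
Total = 12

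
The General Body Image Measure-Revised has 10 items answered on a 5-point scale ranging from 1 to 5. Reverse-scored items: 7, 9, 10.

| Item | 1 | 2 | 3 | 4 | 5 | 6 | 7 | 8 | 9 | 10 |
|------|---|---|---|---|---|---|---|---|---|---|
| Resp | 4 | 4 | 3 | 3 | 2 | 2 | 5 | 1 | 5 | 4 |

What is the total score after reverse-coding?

23

Raw sum = 33. Reverse-scored items: 7, 9, 10; their raw sum = 14.
Each reversal replaces raw with 6 − raw, changing the total by 6 − 2·raw per item.
Total = 33 + 3·6 − 2·14 = 33 + 18 − 28 = 23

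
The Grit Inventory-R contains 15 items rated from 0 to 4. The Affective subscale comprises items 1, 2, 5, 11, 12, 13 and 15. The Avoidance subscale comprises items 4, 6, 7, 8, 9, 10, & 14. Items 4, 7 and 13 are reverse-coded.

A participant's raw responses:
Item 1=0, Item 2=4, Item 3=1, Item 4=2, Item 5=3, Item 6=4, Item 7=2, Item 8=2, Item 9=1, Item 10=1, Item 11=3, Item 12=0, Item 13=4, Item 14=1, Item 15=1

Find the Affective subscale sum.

Affective items: 1, 2, 5, 11, 12, 13, 15.
Of these, item 13 is reverse-coded; on a 0–4 scale, reversed = 4 − raw.
  item 1: 0
  item 2: 4
  item 5: 3
  item 11: 3
  item 12: 0
  item 13: 4 − 4 = 0
  item 15: 1
Sum = 0 + 4 + 3 + 3 + 0 + 0 + 1 = 11

11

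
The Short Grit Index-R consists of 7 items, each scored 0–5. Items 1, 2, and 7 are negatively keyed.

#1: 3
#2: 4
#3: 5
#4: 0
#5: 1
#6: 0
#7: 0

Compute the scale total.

14

Reversing items 1, 2 and 7 with 5 − raw:
Total = (5−3) + (5−4) + 5 + 0 + 1 + 0 + (5−0)
      = 2 + 1 + 5 + 0 + 1 + 0 + 5 = 14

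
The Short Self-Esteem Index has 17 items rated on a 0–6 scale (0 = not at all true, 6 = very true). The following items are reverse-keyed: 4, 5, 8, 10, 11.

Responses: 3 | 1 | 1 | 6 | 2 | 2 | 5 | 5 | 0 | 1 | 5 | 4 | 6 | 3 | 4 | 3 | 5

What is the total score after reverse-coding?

48

Raw sum = 56. Reverse-keyed items: 4, 5, 8, 10, 11; their raw sum = 19.
Each reversal replaces raw with 6 − raw, changing the total by 6 − 2·raw per item.
Total = 56 + 5·6 − 2·19 = 56 + 30 − 38 = 48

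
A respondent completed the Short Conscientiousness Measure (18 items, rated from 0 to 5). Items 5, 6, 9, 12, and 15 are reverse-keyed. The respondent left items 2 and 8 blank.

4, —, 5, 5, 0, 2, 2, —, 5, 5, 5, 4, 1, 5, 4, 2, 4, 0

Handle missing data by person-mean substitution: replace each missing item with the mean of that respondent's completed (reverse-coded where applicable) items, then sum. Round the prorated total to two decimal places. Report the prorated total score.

54.00

Reverse-coded (on a 0–5 scale, reversed = 5 − raw):
  item 5: 5 − 0 = 5
  item 6: 5 − 2 = 3
  item 9: 5 − 5 = 0
  item 12: 5 − 4 = 1
  item 15: 5 − 4 = 1
Completed scored items (16 of 18): 4, 5, 5, 5, 3, 2, 0, 5, 5, 1, 1, 5, 1, 2, 4, 0; sum = 48.
Person mean = 48 / 16 ≈ 3.0000
Prorated total = (48 / 16) × 18 = 54.00 (to 2 dp)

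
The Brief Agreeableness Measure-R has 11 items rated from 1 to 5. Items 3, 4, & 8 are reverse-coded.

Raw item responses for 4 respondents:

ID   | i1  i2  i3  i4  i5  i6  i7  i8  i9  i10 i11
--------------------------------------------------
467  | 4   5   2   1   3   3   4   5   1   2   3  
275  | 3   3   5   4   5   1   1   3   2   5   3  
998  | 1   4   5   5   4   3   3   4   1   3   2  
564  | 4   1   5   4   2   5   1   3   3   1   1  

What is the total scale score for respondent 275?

29

Respondent 275 raw: 3, 3, 5, 4, 5, 1, 1, 3, 2, 5, 3.
Reverse-coded (reverse-coded value = 6 − response):
  item 1: 3
  item 2: 3
  item 3: 6 − 5 = 1
  item 4: 6 − 4 = 2
  item 5: 5
  item 6: 1
  item 7: 1
  item 8: 6 − 3 = 3
  item 9: 2
  item 10: 5
  item 11: 3
Sum = 3 + 3 + 1 + 2 + 5 + 1 + 1 + 3 + 2 + 5 + 3 = 29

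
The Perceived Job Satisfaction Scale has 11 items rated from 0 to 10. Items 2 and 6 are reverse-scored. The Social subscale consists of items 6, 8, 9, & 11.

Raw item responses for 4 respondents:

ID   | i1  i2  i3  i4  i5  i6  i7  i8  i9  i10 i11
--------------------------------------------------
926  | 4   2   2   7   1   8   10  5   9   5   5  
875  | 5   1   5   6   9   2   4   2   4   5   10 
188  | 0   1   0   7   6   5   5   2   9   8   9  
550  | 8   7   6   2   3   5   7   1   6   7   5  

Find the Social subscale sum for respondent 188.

Respondent 188 raw: 0, 1, 0, 7, 6, 5, 5, 2, 9, 8, 9.
Social items: 6, 8, 9, 11.
Reverse-coded (on a 0–10 scale, reversed = 10 − raw):
  item 6: 10 − 5 = 5
  item 8: 2
  item 9: 9
  item 11: 9
Sum = 5 + 2 + 9 + 9 = 25

25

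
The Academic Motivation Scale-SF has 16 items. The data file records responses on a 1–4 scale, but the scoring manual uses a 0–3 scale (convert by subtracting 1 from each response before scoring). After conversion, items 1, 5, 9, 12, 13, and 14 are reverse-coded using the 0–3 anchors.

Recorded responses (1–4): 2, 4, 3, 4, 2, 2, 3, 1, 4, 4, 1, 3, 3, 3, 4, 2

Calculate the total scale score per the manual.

Convert to 0–3: 1, 3, 2, 3, 1, 1, 2, 0, 3, 3, 0, 2, 2, 2, 3, 1
Reverse-coded (reversed = (0+3) − raw = 3 − raw):
  item 1: 3 − 1 = 2
  item 5: 3 − 1 = 2
  item 9: 3 − 3 = 0
  item 12: 3 − 2 = 1
  item 13: 3 − 2 = 1
  item 14: 3 − 2 = 1
Scored: 2, 3, 2, 3, 2, 1, 2, 0, 0, 3, 0, 1, 1, 1, 3, 1
Total = 25

25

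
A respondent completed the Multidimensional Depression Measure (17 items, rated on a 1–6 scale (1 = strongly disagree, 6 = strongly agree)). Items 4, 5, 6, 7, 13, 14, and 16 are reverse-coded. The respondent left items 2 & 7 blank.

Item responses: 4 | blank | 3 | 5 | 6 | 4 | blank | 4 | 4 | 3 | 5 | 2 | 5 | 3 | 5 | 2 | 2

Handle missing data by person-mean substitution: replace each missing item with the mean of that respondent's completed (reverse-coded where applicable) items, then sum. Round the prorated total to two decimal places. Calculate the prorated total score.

55.53

Reverse-coded (reversed = (1+6) − raw = 7 − raw):
  item 4: 7 − 5 = 2
  item 5: 7 − 6 = 1
  item 6: 7 − 4 = 3
  item 13: 7 − 5 = 2
  item 14: 7 − 3 = 4
  item 16: 7 − 2 = 5
Completed scored items (15 of 17): 4, 3, 2, 1, 3, 4, 4, 3, 5, 2, 2, 4, 5, 5, 2; sum = 49.
Person mean = 49 / 15 ≈ 3.2667
Prorated total = (49 / 15) × 17 = 55.53 (to 2 dp)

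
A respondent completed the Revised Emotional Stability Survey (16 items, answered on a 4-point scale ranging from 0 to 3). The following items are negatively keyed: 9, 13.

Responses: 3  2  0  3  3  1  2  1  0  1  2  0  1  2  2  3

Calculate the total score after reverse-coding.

Apply reverse scoring (on a 0–3 scale, reversed = 3 − raw):
  item 9: 3 − 0 = 3
  item 13: 3 − 1 = 2
After reverse-coding: 3, 2, 0, 3, 3, 1, 2, 1, 3, 1, 2, 0, 2, 2, 2, 3
Total = 3 + 2 + 0 + 3 + 3 + 1 + 2 + 1 + 3 + 1 + 2 + 0 + 2 + 2 + 2 + 3 = 30

30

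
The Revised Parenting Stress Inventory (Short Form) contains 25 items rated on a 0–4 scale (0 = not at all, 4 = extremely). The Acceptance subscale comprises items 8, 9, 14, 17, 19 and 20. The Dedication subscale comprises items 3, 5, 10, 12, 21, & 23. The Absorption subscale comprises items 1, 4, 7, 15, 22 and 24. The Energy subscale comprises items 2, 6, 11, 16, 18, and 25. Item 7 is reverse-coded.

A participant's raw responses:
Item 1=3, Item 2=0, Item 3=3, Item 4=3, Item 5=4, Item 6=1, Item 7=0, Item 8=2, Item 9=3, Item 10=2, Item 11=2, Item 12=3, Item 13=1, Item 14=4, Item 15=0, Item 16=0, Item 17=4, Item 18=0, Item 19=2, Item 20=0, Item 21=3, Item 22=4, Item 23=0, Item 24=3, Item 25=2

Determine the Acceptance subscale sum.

15

Acceptance items: 8, 9, 14, 17, 19, 20.
  item 8: 2
  item 9: 3
  item 14: 4
  item 17: 4
  item 19: 2
  item 20: 0
Sum = 2 + 3 + 4 + 4 + 2 + 0 = 15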